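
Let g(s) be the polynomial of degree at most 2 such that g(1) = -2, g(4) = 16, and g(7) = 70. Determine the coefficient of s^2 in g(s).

2

Write g(s) = as^2 + bs + c. Substituting each data point gives a linear system:
  a + b + c = -2
  16a + 4b + c = 16
  49a + 7b + c = 70
Solving the system yields a = 2, b = -4, c = 0.
So g(s) = 2s² - 4s.
The leading coefficient is 2.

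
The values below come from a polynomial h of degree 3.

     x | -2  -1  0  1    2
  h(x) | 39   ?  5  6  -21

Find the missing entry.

The 4 known points determine the degree-3 polynomial uniquely.
Write h(x) = ax^3 + bx^2 + cx + d. Substituting each data point gives a linear system:
  -8a + 4b - 2c + d = 39
  d = 5
  a + b + c + d = 6
  8a + 4b + 2c + d = -21
Solving the system yields a = -5, b = 1, c = 5, d = 5.
So h(x) = -5x^3 + x^2 + 5x + 5.
Then h(-1) = 6.

6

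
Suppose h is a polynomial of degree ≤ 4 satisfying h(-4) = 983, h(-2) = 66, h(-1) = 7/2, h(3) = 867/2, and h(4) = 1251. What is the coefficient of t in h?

3/2

Write h(t) = at^4 + bt^3 + ct^2 + dt + e. Substituting each data point gives a linear system:
  256a - 64b + 16c - 4d + e = 983
  16a - 8b + 4c - 2d + e = 66
  a - b + c - d + e = 7/2
  81a + 27b + 9c + 3d + e = 867/2
  256a + 64b + 16c + 4d + e = 1251
Solving the system yields a = 4, b = 2, c = 6, d = 3/2, e = -3.
So h(t) = 4t^4 + 2t^3 + 6t^2 + (3/2)t - 3.
The coefficient of t is 3/2.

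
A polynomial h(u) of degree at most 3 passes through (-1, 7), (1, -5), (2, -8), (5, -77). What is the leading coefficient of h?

Write h(u) = au^3 + bu^2 + cu + d. Substituting each data point gives a linear system:
  -a + b - c + d = 7
  a + b + c + d = -5
  8a + 4b + 2c + d = -8
  125a + 25b + 5c + d = -77
Solving the system yields a = -1, b = 3, c = -5, d = -2.
So h(u) = -u^3 + 3u^2 - 5u - 2.
The leading coefficient is -1.

-1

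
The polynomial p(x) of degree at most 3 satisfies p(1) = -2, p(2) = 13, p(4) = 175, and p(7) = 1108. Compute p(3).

Using the Lagrange interpolation formula with nodes 1, 2, 4, 7:
  L_0(x) = (x - 2)(x - 4)(x - 7) / -18
  L_1(x) = (x - 1)(x - 4)(x - 7) / 10
  L_2(x) = (x - 1)(x - 2)(x - 7) / -18
  L_3(x) = (x - 1)(x - 2)(x - 4) / 90
Then p(x) = -2·L_0(x) + 13·L_1(x) + 175·L_2(x) + 1108·L_3(x).
Expanding and collecting terms gives p(x) = 4x³ - 6x² + 5x - 5.
Evaluating at x = 3: p(3) = 64.

64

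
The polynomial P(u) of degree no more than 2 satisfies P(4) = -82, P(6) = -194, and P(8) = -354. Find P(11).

Forward differences of the values at u = 4, 6, 8:
  P  : -82  -194  -354
  Δ  : -112  -160
  Δ^2: -48
The second differences are constant, confirming degree 2.
Interpolating (Newton forward form) and evaluating at u = 11 gives P(11) = -684.

-684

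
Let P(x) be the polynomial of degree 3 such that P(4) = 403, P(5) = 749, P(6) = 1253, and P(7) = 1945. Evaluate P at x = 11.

Write P(x) = ax^3 + bx^2 + cx + d. Substituting each data point gives a linear system:
  64a + 16b + 4c + d = 403
  125a + 25b + 5c + d = 749
  216a + 36b + 6c + d = 1253
  343a + 49b + 7c + d = 1945
Solving the system yields a = 5, b = 4, c = 5, d = -1.
So P(x) = 5x^3 + 4x^2 + 5x - 1.
Then P(11) = 7193.

7193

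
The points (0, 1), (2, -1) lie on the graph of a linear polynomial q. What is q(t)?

q(t) = -t + 1

Using the Lagrange interpolation formula with nodes 0, 2:
  L_0(t) = (t - 2) / -2
  L_1(t) = t / 2
Then q(t) = 1·L_0(t) - 1·L_1(t).
Expanding and collecting terms gives q(t) = -t + 1.
Check: q(2) = -1. ✓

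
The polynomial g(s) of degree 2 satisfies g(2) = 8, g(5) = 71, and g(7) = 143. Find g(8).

188

Write g(s) = as^2 + bs + c. Substituting each data point gives a linear system:
  4a + 2b + c = 8
  25a + 5b + c = 71
  49a + 7b + c = 143
Solving the system yields a = 3, b = 0, c = -4.
So g(s) = 3s^2 - 4.
Then g(8) = 188.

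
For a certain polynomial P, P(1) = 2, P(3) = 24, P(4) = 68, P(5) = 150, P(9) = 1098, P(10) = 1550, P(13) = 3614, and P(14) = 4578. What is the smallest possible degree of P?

Divided differences on the nodes 1, 3, 4, 5, 9, 10, 13, 14:
  order 0: 2  24  68  150  1098  1550  3614  4578
  order 1: 11  44  82  237  452  688  964
  order 2: 11  19  31  43  59  69
  order 3: 2  2  2  2  2
  order 4: 0  0  0  0
  order 5: 0  0  0
  order 6: 0  0
  order 7: 0
The order-3 divided differences are all 2 (nonzero) and every higher order vanishes, so the data lies on a polynomial of degree exactly 3.

3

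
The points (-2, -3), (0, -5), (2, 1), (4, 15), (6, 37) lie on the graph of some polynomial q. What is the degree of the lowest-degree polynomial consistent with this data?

Forward differences of the values at s = -2, 0, 2, 4, 6:
  q  : -3  -5  1  15  37
  Δ  : -2  6  14  22
  Δ^2: 8  8  8
  Δ^3: 0  0
  Δ^4: 0
The second differences are constant (8) and nonzero, while all higher differences vanish, so the minimal degree is 2.

2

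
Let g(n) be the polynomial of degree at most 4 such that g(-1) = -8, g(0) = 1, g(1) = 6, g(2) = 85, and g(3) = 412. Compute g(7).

11040

Write g(n) = an^4 + bn^3 + cn^2 + dn + e. Substituting each data point gives a linear system:
  a - b + c - d + e = -8
  e = 1
  a + b + c + d + e = 6
  16a + 8b + 4c + 2d + e = 85
  81a + 27b + 9c + 3d + e = 412
Solving the system yields a = 4, b = 5, c = -6, d = 2, e = 1.
So g(n) = 4n^4 + 5n^3 - 6n^2 + 2n + 1.
Then g(7) = 11040.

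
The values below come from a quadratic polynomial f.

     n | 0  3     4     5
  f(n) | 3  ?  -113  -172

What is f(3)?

-66

The 3 known points determine the degree-2 polynomial uniquely.
Write f(n) = an^2 + bn + c. Substituting each data point gives a linear system:
  c = 3
  16a + 4b + c = -113
  25a + 5b + c = -172
Solving the system yields a = -6, b = -5, c = 3.
So f(n) = -6n^2 - 5n + 3.
Then f(3) = -66.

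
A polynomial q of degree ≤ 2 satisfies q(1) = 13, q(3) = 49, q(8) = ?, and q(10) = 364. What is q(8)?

The 3 known points determine the degree-2 polynomial uniquely.
Write q(x) = ax^2 + bx + c. Substituting each data point gives a linear system:
  a + b + c = 13
  9a + 3b + c = 49
  100a + 10b + c = 364
Solving the system yields a = 3, b = 6, c = 4.
So q(x) = 3x² + 6x + 4.
Then q(8) = 244.

244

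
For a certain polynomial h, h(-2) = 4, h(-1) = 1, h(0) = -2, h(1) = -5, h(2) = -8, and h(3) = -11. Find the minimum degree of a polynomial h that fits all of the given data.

1

Forward differences of the values at x = -2, -1, 0, 1, 2, 3:
  h  : 4  1  -2  -5  -8  -11
  Δ  : -3  -3  -3  -3  -3
  Δ^2: 0  0  0  0
  Δ^3: 0  0  0
  Δ^4: 0  0
  Δ^5: 0
The first differences are constant (-3) and nonzero, while all higher differences vanish, so the minimal degree is 1.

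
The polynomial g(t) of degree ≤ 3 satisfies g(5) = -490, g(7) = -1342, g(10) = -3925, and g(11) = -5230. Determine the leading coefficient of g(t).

Write g(t) = at^3 + bt^2 + ct + d. Substituting each data point gives a linear system:
  125a + 25b + 5c + d = -490
  343a + 49b + 7c + d = -1342
  1000a + 100b + 10c + d = -3925
  1331a + 121b + 11c + d = -5230
Solving the system yields a = -4, b = 1, c = -2, d = -5.
So g(t) = -4t^3 + t^2 - 2t - 5.
The leading coefficient is -4.

-4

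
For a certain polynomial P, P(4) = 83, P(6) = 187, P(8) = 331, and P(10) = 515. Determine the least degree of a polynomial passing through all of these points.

2

Forward differences of the values at u = 4, 6, 8, 10:
  P  : 83  187  331  515
  Δ  : 104  144  184
  Δ^2: 40  40
  Δ^3: 0
The second differences are constant (40) and nonzero, while all higher differences vanish, so the minimal degree is 2.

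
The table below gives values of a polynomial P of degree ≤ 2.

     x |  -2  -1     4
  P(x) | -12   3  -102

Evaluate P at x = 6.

Using the Lagrange interpolation formula with nodes -2, -1, 4:
  L_0(x) = (x + 1)(x - 4) / 6
  L_1(x) = (x + 2)(x - 4) / -5
  L_2(x) = (x + 2)(x + 1) / 30
Then P(x) = -12·L_0(x) + 3·L_1(x) - 102·L_2(x).
Expanding and collecting terms gives P(x) = -6x² - 3x + 6.
Evaluating at x = 6: P(6) = -228.

-228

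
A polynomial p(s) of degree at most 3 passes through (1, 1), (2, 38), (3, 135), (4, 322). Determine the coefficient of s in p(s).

Write p(s) = as^3 + bs^2 + cs + d. Substituting each data point gives a linear system:
  a + b + c + d = 1
  8a + 4b + 2c + d = 38
  27a + 9b + 3c + d = 135
  64a + 16b + 4c + d = 322
Solving the system yields a = 5, b = 0, c = 2, d = -6.
So p(s) = 5s³ + 2s - 6.
The coefficient of s is 2.

2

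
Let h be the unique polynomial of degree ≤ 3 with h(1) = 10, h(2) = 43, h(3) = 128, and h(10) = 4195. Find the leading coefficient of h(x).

Write h(x) = ax^3 + bx^2 + cx + d. Substituting each data point gives a linear system:
  a + b + c + d = 10
  8a + 4b + 2c + d = 43
  27a + 9b + 3c + d = 128
  1000a + 100b + 10c + d = 4195
Solving the system yields a = 4, b = 2, c = -1, d = 5.
So h(x) = 4x³ + 2x² - x + 5.
The leading coefficient is 4.

4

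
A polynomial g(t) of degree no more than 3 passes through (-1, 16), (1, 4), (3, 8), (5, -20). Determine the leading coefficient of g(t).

-1

Write g(t) = at^3 + bt^2 + ct + d. Substituting each data point gives a linear system:
  -a + b - c + d = 16
  a + b + c + d = 4
  27a + 9b + 3c + d = 8
  125a + 25b + 5c + d = -20
Solving the system yields a = -1, b = 5, c = -5, d = 5.
So g(t) = -t^3 + 5t^2 - 5t + 5.
The leading coefficient is -1.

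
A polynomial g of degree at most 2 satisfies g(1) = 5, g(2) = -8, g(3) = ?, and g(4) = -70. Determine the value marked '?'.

-33

On equispaced nodes a degree-2 polynomial has vanishing third forward difference, so
  - g(1) + 3·g(2) - 3·g(3) + g(4) = 0.
Substituting the known values and solving for g(3):
  -3·g(3) = 99
  g(3) = -33.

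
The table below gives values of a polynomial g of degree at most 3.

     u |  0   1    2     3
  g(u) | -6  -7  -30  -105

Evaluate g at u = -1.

3

Using the Lagrange interpolation formula with nodes 0, 1, 2, 3:
  L_0(u) = (u - 1)(u - 2)(u - 3) / -6
  L_1(u) = u(u - 2)(u - 3) / 2
  L_2(u) = u(u - 1)(u - 3) / -2
  L_3(u) = u(u - 1)(u - 2) / 6
Then g(u) = -6·L_0(u) - 7·L_1(u) - 30·L_2(u) - 105·L_3(u).
Expanding and collecting terms gives g(u) = -5u^3 + 4u^2 - 6.
Evaluating at u = -1: g(-1) = 3.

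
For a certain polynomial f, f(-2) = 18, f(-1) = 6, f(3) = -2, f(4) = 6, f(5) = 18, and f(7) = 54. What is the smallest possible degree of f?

Divided differences on the nodes -2, -1, 3, 4, 5, 7:
  order 0: 18  6  -2  6  18  54
  order 1: -12  -2  8  12  18
  order 2: 2  2  2  2
  order 3: 0  0  0
  order 4: 0  0
  order 5: 0
The order-2 divided differences are all 2 (nonzero) and every higher order vanishes, so the data lies on a polynomial of degree exactly 2.

2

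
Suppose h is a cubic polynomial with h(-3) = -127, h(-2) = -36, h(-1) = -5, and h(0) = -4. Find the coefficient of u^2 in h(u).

0

Write h(u) = au^3 + bu^2 + cu + d. Substituting each data point gives a linear system:
  -27a + 9b - 3c + d = -127
  -8a + 4b - 2c + d = -36
  -a + b - c + d = -5
  d = -4
Solving the system yields a = 5, b = 0, c = -4, d = -4.
So h(u) = 5u³ - 4u - 4.
The coefficient of u^2 is 0.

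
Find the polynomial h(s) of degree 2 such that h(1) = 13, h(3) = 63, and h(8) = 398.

Write h(s) = as^2 + bs + c. Substituting each data point gives a linear system:
  a + b + c = 13
  9a + 3b + c = 63
  64a + 8b + c = 398
Solving the system yields a = 6, b = 1, c = 6.
So h(s) = 6s^2 + s + 6.
Check: h(3) = 63. ✓

h(s) = 6s^2 + s + 6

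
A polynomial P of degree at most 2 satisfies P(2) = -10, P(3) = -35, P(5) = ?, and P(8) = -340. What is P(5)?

The 3 known points determine the degree-2 polynomial uniquely.
Write P(u) = au^2 + bu + c. Substituting each data point gives a linear system:
  4a + 2b + c = -10
  9a + 3b + c = -35
  64a + 8b + c = -340
Solving the system yields a = -6, b = 5, c = 4.
So P(u) = -6u^2 + 5u + 4.
Then P(5) = -121.

-121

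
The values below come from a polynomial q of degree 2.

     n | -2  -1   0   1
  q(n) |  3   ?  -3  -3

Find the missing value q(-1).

-1

The 3 known points determine the degree-2 polynomial uniquely.
Write q(n) = an^2 + bn + c. Substituting each data point gives a linear system:
  4a - 2b + c = 3
  c = -3
  a + b + c = -3
Solving the system yields a = 1, b = -1, c = -3.
So q(n) = n^2 - n - 3.
Then q(-1) = -1.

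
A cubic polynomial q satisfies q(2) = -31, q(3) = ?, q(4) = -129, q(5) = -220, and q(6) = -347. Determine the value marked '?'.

On equispaced nodes a degree-3 polynomial has vanishing fourth forward difference, so
  q(2) - 4·q(3) + 6·q(4) - 4·q(5) + q(6) = 0.
Substituting the known values and solving for q(3):
  -4·q(3) = 272
  q(3) = -68.

-68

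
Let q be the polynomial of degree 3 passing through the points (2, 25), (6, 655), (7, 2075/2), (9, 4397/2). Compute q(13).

13217/2

Using the Lagrange interpolation formula with nodes 2, 6, 7, 9:
  L_0(n) = (n - 6)(n - 7)(n - 9) / -140
  L_1(n) = (n - 2)(n - 7)(n - 9) / 12
  L_2(n) = (n - 2)(n - 6)(n - 9) / -10
  L_3(n) = (n - 2)(n - 6)(n - 7) / 42
Then q(n) = 25·L_0(n) + 655·L_1(n) + 2075/2·L_2(n) + 4397/2·L_3(n).
Expanding and collecting terms gives q(n) = 3n³ + (3/2)n - 2.
Evaluating at n = 13: q(13) = 13217/2.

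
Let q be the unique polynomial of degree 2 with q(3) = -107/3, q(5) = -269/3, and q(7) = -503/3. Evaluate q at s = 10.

-989/3

Write q(s) = as^2 + bs + c. Substituting each data point gives a linear system:
  9a + 3b + c = -107/3
  25a + 5b + c = -269/3
  49a + 7b + c = -503/3
Solving the system yields a = -3, b = -3, c = 1/3.
So q(s) = -3s^2 - 3s + 1/3.
Then q(10) = -989/3.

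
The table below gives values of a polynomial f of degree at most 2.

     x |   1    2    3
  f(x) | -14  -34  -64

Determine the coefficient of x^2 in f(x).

-5

Write f(x) = ax^2 + bx + c. Substituting each data point gives a linear system:
  a + b + c = -14
  4a + 2b + c = -34
  9a + 3b + c = -64
Solving the system yields a = -5, b = -5, c = -4.
So f(x) = -5x² - 5x - 4.
The leading coefficient is -5.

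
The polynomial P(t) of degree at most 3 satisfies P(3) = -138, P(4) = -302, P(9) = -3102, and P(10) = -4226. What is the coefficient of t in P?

Write P(t) = at^3 + bt^2 + ct + d. Substituting each data point gives a linear system:
  27a + 9b + 3c + d = -138
  64a + 16b + 4c + d = -302
  729a + 81b + 9c + d = -3102
  1000a + 100b + 10c + d = -4226
Solving the system yields a = -4, b = -2, c = -2, d = -6.
So P(t) = -4t^3 - 2t^2 - 2t - 6.
The coefficient of t is -2.

-2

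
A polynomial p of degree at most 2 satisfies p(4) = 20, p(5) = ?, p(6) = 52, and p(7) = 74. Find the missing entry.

34

On equispaced nodes a degree-2 polynomial has vanishing third forward difference, so
  - p(4) + 3·p(5) - 3·p(6) + p(7) = 0.
Substituting the known values and solving for p(5):
  3·p(5) = 102
  p(5) = 34.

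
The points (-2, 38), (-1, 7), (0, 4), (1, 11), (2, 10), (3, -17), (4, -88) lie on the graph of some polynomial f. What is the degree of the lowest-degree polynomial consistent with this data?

Forward differences of the values at t = -2, -1, 0, 1, 2, 3, 4:
  f  : 38  7  4  11  10  -17  -88
  Δ  : -31  -3  7  -1  -27  -71
  Δ^2: 28  10  -8  -26  -44
  Δ^3: -18  -18  -18  -18
  Δ^4: 0  0  0
  Δ^5: 0  0
  Δ^6: 0
The third differences are constant (-18) and nonzero, while all higher differences vanish, so the minimal degree is 3.

3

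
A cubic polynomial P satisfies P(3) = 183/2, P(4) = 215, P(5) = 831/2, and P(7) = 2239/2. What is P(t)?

Using the Lagrange interpolation formula with nodes 3, 4, 5, 7:
  L_0(t) = (t - 4)(t - 5)(t - 7) / -8
  L_1(t) = (t - 3)(t - 5)(t - 7) / 3
  L_2(t) = (t - 3)(t - 4)(t - 7) / -4
  L_3(t) = (t - 3)(t - 4)(t - 5) / 24
Then P(t) = 183/2·L_0(t) + 215·L_1(t) + 831/2·L_2(t) + 2239/2·L_3(t).
Expanding and collecting terms gives P(t) = 3t^3 + (5/2)t^2 - 5t + 3.
Check: P(4) = 215. ✓

P(t) = 3t^3 + (5/2)t^2 - 5t + 3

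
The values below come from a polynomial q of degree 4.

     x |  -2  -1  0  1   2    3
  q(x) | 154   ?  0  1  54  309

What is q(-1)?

21

On equispaced nodes a degree-4 polynomial has vanishing fifth forward difference, so
  - q(-2) + 5·q(-1) - 10·q(0) + 10·q(1) - 5·q(2) + q(3) = 0.
Substituting the known values and solving for q(-1):
  5·q(-1) = 105
  q(-1) = 21.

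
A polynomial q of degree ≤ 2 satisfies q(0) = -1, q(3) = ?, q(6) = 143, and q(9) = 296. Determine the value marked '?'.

44

The 3 known points determine the degree-2 polynomial uniquely.
Write q(s) = as^2 + bs + c. Substituting each data point gives a linear system:
  c = -1
  36a + 6b + c = 143
  81a + 9b + c = 296
Solving the system yields a = 3, b = 6, c = -1.
So q(s) = 3s^2 + 6s - 1.
Then q(3) = 44.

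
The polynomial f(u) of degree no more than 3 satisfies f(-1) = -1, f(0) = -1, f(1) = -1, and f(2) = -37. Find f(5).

Forward differences of the values at u = -1, 0, 1, 2:
  f  : -1  -1  -1  -37
  Δ  : 0  0  -36
  Δ^2: 0  -36
  Δ^3: -36
The third differences are constant, confirming degree 3.
Interpolating (Newton forward form) and evaluating at u = 5 gives f(5) = -721.

-721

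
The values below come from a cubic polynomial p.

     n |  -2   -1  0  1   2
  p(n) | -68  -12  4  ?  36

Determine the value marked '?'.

10

On equispaced nodes a degree-3 polynomial has vanishing fourth forward difference, so
  p(-2) - 4·p(-1) + 6·p(0) - 4·p(1) + p(2) = 0.
Substituting the known values and solving for p(1):
  -4·p(1) = -40
  p(1) = 10.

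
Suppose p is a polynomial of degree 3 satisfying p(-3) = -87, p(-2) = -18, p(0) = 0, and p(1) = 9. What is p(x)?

Write p(x) = ax^3 + bx^2 + cx + d. Substituting each data point gives a linear system:
  -27a + 9b - 3c + d = -87
  -8a + 4b - 2c + d = -18
  d = 0
  a + b + c + d = 9
Solving the system yields a = 5, b = 5, c = -1, d = 0.
So p(x) = 5x^3 + 5x^2 - x.
Check: p(-2) = -18. ✓

p(x) = 5x^3 + 5x^2 - x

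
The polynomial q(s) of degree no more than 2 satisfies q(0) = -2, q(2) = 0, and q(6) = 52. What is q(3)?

7

Using the Lagrange interpolation formula with nodes 0, 2, 6:
  L_0(s) = (s - 2)(s - 6) / 12
  L_1(s) = s(s - 6) / -8
  L_2(s) = s(s - 2) / 24
Then q(s) = -2·L_0(s) + 0·L_1(s) + 52·L_2(s).
Expanding and collecting terms gives q(s) = 2s² - 3s - 2.
Evaluating at s = 3: q(3) = 7.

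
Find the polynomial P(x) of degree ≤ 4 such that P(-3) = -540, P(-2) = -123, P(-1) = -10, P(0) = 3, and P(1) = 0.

Write P(x) = ax^4 + bx^3 + cx^2 + dx + e. Substituting each data point gives a linear system:
  81a - 27b + 9c - 3d + e = -540
  16a - 8b + 4c - 2d + e = -123
  a - b + c - d + e = -10
  e = 3
  a + b + c + d + e = 0
Solving the system yields a = -5, b = 4, c = -3, d = 1, e = 3.
So P(x) = -5x^4 + 4x^3 - 3x^2 + x + 3.
Check: P(0) = 3. ✓

P(x) = -5x^4 + 4x^3 - 3x^2 + x + 3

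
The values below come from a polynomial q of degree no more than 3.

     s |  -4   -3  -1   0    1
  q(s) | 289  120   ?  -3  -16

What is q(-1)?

4

The 4 known points determine the degree-3 polynomial uniquely.
Write q(s) = as^3 + bs^2 + cs + d. Substituting each data point gives a linear system:
  -64a + 16b - 4c + d = 289
  -27a + 9b - 3c + d = 120
  d = -3
  a + b + c + d = -16
Solving the system yields a = -5, b = -3, c = -5, d = -3.
So q(s) = -5s^3 - 3s^2 - 5s - 3.
Then q(-1) = 4.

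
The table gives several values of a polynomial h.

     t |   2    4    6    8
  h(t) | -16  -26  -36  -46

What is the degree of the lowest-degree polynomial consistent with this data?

Forward differences of the values at t = 2, 4, 6, 8:
  h  : -16  -26  -36  -46
  Δ  : -10  -10  -10
  Δ^2: 0  0
  Δ^3: 0
The first differences are constant (-10) and nonzero, while all higher differences vanish, so the minimal degree is 1.

1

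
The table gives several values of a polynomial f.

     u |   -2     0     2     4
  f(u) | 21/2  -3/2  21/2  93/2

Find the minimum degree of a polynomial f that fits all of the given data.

2

Forward differences of the values at u = -2, 0, 2, 4:
  f  : 21/2  -3/2  21/2  93/2
  Δ  : -12  12  36
  Δ^2: 24  24
  Δ^3: 0
The second differences are constant (24) and nonzero, while all higher differences vanish, so the minimal degree is 2.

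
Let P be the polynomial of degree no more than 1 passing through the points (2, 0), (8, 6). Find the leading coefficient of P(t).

Write P(t) = at + b. Substituting each data point gives a linear system:
  2a + b = 0
  8a + b = 6
Solving the system yields a = 1, b = -2.
So P(t) = t - 2.
The leading coefficient is 1.

1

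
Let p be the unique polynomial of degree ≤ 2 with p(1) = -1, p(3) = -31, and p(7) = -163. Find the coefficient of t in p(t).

-3

Write p(t) = at^2 + bt + c. Substituting each data point gives a linear system:
  a + b + c = -1
  9a + 3b + c = -31
  49a + 7b + c = -163
Solving the system yields a = -3, b = -3, c = 5.
So p(t) = -3t² - 3t + 5.
The coefficient of t is -3.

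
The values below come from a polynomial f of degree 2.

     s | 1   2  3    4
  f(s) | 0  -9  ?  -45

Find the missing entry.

The 3 known points determine the degree-2 polynomial uniquely.
Write f(s) = as^2 + bs + c. Substituting each data point gives a linear system:
  a + b + c = 0
  4a + 2b + c = -9
  16a + 4b + c = -45
Solving the system yields a = -3, b = 0, c = 3.
So f(s) = -3s² + 3.
Then f(3) = -24.

-24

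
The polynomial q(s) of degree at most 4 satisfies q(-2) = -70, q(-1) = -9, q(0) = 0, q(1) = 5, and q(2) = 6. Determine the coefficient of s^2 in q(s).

Write q(s) = as^4 + bs^3 + cs^2 + ds + e. Substituting each data point gives a linear system:
  16a - 8b + 4c - 2d + e = -70
  a - b + c - d + e = -9
  e = 0
  a + b + c + d + e = 5
  16a + 8b + 4c + 2d + e = 6
Solving the system yields a = -2, b = 4, c = 0, d = 3, e = 0.
So q(s) = -2s⁴ + 4s³ + 3s.
The coefficient of s^2 is 0.

0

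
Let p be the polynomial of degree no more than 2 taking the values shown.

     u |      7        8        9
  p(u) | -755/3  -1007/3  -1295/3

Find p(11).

-1979/3

Using the Lagrange interpolation formula with nodes 7, 8, 9:
  L_0(u) = (u - 8)(u - 9) / 2
  L_1(u) = (u - 7)(u - 9) / -1
  L_2(u) = (u - 7)(u - 8) / 2
Then p(u) = -755/3·L_0(u) - 1007/3·L_1(u) - 1295/3·L_2(u).
Expanding and collecting terms gives p(u) = -6u^2 + 6u + 1/3.
Evaluating at u = 11: p(11) = -1979/3.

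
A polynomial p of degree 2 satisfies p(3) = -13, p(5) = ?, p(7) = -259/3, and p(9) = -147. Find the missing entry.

The 3 known points determine the degree-2 polynomial uniquely.
Write p(n) = an^2 + bn + c. Substituting each data point gives a linear system:
  9a + 3b + c = -13
  49a + 7b + c = -259/3
  81a + 9b + c = -147
Solving the system yields a = -2, b = 5/3, c = 0.
So p(n) = -2n^2 + (5/3)n.
Then p(5) = -125/3.

-125/3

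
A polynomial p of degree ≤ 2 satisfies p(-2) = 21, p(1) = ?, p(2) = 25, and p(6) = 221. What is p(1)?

The 3 known points determine the degree-2 polynomial uniquely.
Write p(t) = at^2 + bt + c. Substituting each data point gives a linear system:
  4a - 2b + c = 21
  4a + 2b + c = 25
  36a + 6b + c = 221
Solving the system yields a = 6, b = 1, c = -1.
So p(t) = 6t² + t - 1.
Then p(1) = 6.

6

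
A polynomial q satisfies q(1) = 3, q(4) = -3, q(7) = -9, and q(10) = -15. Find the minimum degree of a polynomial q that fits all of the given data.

1

Forward differences of the values at s = 1, 4, 7, 10:
  q  : 3  -3  -9  -15
  Δ  : -6  -6  -6
  Δ^2: 0  0
  Δ^3: 0
The first differences are constant (-6) and nonzero, while all higher differences vanish, so the minimal degree is 1.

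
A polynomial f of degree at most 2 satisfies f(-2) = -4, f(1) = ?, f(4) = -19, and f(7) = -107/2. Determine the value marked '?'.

-5/2

On equispaced nodes a degree-2 polynomial has vanishing third forward difference, so
  - f(-2) + 3·f(1) - 3·f(4) + f(7) = 0.
Substituting the known values and solving for f(1):
  3·f(1) = -15/2
  f(1) = -5/2.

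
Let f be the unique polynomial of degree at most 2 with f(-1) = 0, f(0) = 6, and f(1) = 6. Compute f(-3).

Using the Lagrange interpolation formula with nodes -1, 0, 1:
  L_0(n) = n(n - 1) / 2
  L_1(n) = (n + 1)(n - 1) / -1
  L_2(n) = (n + 1)n / 2
Then f(n) = 0·L_0(n) + 6·L_1(n) + 6·L_2(n).
Expanding and collecting terms gives f(n) = -3n^2 + 3n + 6.
Evaluating at n = -3: f(-3) = -30.

-30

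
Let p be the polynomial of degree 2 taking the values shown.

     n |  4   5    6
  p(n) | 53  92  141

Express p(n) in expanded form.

Write p(n) = an^2 + bn + c. Substituting each data point gives a linear system:
  16a + 4b + c = 53
  25a + 5b + c = 92
  36a + 6b + c = 141
Solving the system yields a = 5, b = -6, c = -3.
So p(n) = 5n^2 - 6n - 3.
Check: p(4) = 53. ✓

p(n) = 5n^2 - 6n - 3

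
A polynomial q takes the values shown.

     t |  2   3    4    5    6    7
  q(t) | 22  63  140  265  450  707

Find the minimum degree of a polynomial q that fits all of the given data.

3

Forward differences of the values at t = 2, 3, 4, 5, 6, 7:
  q  : 22  63  140  265  450  707
  Δ  : 41  77  125  185  257
  Δ^2: 36  48  60  72
  Δ^3: 12  12  12
  Δ^4: 0  0
  Δ^5: 0
The third differences are constant (12) and nonzero, while all higher differences vanish, so the minimal degree is 3.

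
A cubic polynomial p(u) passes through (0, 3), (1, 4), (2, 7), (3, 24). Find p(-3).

Forward differences of the values at u = 0, 1, 2, 3:
  p  : 3  4  7  24
  Δ  : 1  3  17
  Δ^2: 2  14
  Δ^3: 12
The third differences are constant, confirming degree 3.
Interpolating (Newton forward form) and evaluating at u = -3 gives p(-3) = -108.

-108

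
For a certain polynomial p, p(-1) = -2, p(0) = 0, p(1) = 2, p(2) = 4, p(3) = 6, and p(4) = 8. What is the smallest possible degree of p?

1

Forward differences of the values at s = -1, 0, 1, 2, 3, 4:
  p  : -2  0  2  4  6  8
  Δ  : 2  2  2  2  2
  Δ^2: 0  0  0  0
  Δ^3: 0  0  0
  Δ^4: 0  0
  Δ^5: 0
The first differences are constant (2) and nonzero, while all higher differences vanish, so the minimal degree is 1.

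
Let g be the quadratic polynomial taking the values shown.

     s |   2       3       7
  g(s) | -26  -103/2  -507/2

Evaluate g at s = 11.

-1231/2

Write g(s) = as^2 + bs + c. Substituting each data point gives a linear system:
  4a + 2b + c = -26
  9a + 3b + c = -103/2
  49a + 7b + c = -507/2
Solving the system yields a = -5, b = -1/2, c = -5.
So g(s) = -5s² - (1/2)s - 5.
Then g(11) = -1231/2.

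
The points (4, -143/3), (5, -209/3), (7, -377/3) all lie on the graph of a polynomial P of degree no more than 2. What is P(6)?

-287/3

Write P(n) = an^2 + bn + c. Substituting each data point gives a linear system:
  16a + 4b + c = -143/3
  25a + 5b + c = -209/3
  49a + 7b + c = -377/3
Solving the system yields a = -2, b = -4, c = 1/3.
So P(n) = -2n^2 - 4n + 1/3.
Then P(6) = -287/3.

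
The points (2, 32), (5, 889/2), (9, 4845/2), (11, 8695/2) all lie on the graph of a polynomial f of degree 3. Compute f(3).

Write f(u) = au^3 + bu^2 + cu + d. Substituting each data point gives a linear system:
  8a + 4b + 2c + d = 32
  125a + 25b + 5c + d = 889/2
  729a + 81b + 9c + d = 4845/2
  1331a + 121b + 11c + d = 8695/2
Solving the system yields a = 3, b = 3, c = -1/2, d = -3.
So f(u) = 3u^3 + 3u^2 - (1/2)u - 3.
Then f(3) = 207/2.

207/2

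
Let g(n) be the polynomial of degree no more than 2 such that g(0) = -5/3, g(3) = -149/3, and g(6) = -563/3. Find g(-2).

Write g(n) = an^2 + bn + c. Substituting each data point gives a linear system:
  c = -5/3
  9a + 3b + c = -149/3
  36a + 6b + c = -563/3
Solving the system yields a = -5, b = -1, c = -5/3.
So g(n) = -5n^2 - n - 5/3.
Then g(-2) = -59/3.

-59/3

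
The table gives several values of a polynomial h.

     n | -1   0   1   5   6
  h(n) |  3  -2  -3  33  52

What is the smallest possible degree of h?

Divided differences on the nodes -1, 0, 1, 5, 6:
  order 0: 3  -2  -3  33  52
  order 1: -5  -1  9  19
  order 2: 2  2  2
  order 3: 0  0
  order 4: 0
The order-2 divided differences are all 2 (nonzero) and every higher order vanishes, so the data lies on a polynomial of degree exactly 2.

2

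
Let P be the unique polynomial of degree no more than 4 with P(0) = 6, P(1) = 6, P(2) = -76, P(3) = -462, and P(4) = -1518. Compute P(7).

-14526

Write P(x) = ax^4 + bx^3 + cx^2 + dx + e. Substituting each data point gives a linear system:
  e = 6
  a + b + c + d + e = 6
  16a + 8b + 4c + 2d + e = -76
  81a + 27b + 9c + 3d + e = -462
  256a + 64b + 16c + 4d + e = -1518
Solving the system yields a = -6, b = -1, c = 4, d = 3, e = 6.
So P(x) = -6x⁴ - x³ + 4x² + 3x + 6.
Then P(7) = -14526.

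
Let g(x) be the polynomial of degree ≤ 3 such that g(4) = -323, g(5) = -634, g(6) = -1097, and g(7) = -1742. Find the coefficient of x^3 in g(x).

Write g(x) = ax^3 + bx^2 + cx + d. Substituting each data point gives a linear system:
  64a + 16b + 4c + d = -323
  125a + 25b + 5c + d = -634
  216a + 36b + 6c + d = -1097
  343a + 49b + 7c + d = -1742
Solving the system yields a = -5, b = -1, c = 3, d = 1.
So g(x) = -5x^3 - x^2 + 3x + 1.
The leading coefficient is -5.

-5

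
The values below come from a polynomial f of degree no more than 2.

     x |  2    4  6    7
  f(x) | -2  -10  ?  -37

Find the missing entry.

The 3 known points determine the degree-2 polynomial uniquely.
Write f(x) = ax^2 + bx + c. Substituting each data point gives a linear system:
  4a + 2b + c = -2
  16a + 4b + c = -10
  49a + 7b + c = -37
Solving the system yields a = -1, b = 2, c = -2.
So f(x) = -x² + 2x - 2.
Then f(6) = -26.

-26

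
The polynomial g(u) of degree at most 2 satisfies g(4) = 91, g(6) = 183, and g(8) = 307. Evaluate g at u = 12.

Forward differences of the values at u = 4, 6, 8:
  g  : 91  183  307
  Δ  : 92  124
  Δ^2: 32
The second differences are constant, confirming degree 2.
Interpolating (Newton forward form) and evaluating at u = 12 gives g(12) = 651.

651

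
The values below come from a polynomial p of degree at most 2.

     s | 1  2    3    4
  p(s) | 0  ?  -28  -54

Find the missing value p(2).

The 3 known points determine the degree-2 polynomial uniquely.
Write p(s) = as^2 + bs + c. Substituting each data point gives a linear system:
  a + b + c = 0
  9a + 3b + c = -28
  16a + 4b + c = -54
Solving the system yields a = -4, b = 2, c = 2.
So p(s) = -4s^2 + 2s + 2.
Then p(2) = -10.

-10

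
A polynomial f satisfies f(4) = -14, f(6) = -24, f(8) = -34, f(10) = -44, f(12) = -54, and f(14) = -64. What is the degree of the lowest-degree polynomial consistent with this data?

1

Forward differences of the values at s = 4, 6, 8, 10, 12, 14:
  f  : -14  -24  -34  -44  -54  -64
  Δ  : -10  -10  -10  -10  -10
  Δ^2: 0  0  0  0
  Δ^3: 0  0  0
  Δ^4: 0  0
  Δ^5: 0
The first differences are constant (-10) and nonzero, while all higher differences vanish, so the minimal degree is 1.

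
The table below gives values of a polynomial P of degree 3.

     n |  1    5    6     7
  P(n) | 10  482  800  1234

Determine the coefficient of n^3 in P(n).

Write P(n) = an^3 + bn^2 + cn + d. Substituting each data point gives a linear system:
  a + b + c + d = 10
  125a + 25b + 5c + d = 482
  216a + 36b + 6c + d = 800
  343a + 49b + 7c + d = 1234
Solving the system yields a = 3, b = 4, c = 1, d = 2.
So P(n) = 3n^3 + 4n^2 + n + 2.
The leading coefficient is 3.

3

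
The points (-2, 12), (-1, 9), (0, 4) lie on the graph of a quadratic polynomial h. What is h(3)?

Forward differences of the values at u = -2, -1, 0:
  h  : 12  9  4
  Δ  : -3  -5
  Δ^2: -2
The second differences are constant, confirming degree 2.
Interpolating (Newton forward form) and evaluating at u = 3 gives h(3) = -23.

-23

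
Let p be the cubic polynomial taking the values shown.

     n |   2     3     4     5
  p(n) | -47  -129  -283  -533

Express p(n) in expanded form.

p(n) = -4n^3 - 6n - 3

Using the Lagrange interpolation formula with nodes 2, 3, 4, 5:
  L_0(n) = (n - 3)(n - 4)(n - 5) / -6
  L_1(n) = (n - 2)(n - 4)(n - 5) / 2
  L_2(n) = (n - 2)(n - 3)(n - 5) / -2
  L_3(n) = (n - 2)(n - 3)(n - 4) / 6
Then p(n) = -47·L_0(n) - 129·L_1(n) - 283·L_2(n) - 533·L_3(n).
Expanding and collecting terms gives p(n) = -4n^3 - 6n - 3.
Check: p(4) = -283. ✓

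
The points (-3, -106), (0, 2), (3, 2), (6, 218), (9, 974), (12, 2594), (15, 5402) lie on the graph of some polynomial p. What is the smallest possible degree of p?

Forward differences of the values at s = -3, 0, 3, 6, 9, 12, 15:
  p  : -106  2  2  218  974  2594  5402
  Δ  : 108  0  216  756  1620  2808
  Δ^2: -108  216  540  864  1188
  Δ^3: 324  324  324  324
  Δ^4: 0  0  0
  Δ^5: 0  0
  Δ^6: 0
The third differences are constant (324) and nonzero, while all higher differences vanish, so the minimal degree is 3.

3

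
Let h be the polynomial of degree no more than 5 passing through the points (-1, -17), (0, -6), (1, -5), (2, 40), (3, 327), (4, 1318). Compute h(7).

Write h(x) = ax^5 + bx^4 + cx^3 + dx^2 + ex + k. Substituting each data point gives a linear system:
  -a + b - c + d - e + k = -17
  k = -6
  a + b + c + d + e + k = -5
  32a + 16b + 8c + 4d + 2e + k = 40
  243a + 81b + 27c + 9d + 3e + k = 327
  1024a + 256b + 64c + 16d + 4e + k = 1318
Solving the system yields a = 1, b = 1, c = 2, d = -6, e = 3, k = -6.
So h(x) = x^5 + x^4 + 2x^3 - 6x^2 + 3x - 6.
Then h(7) = 19615.

19615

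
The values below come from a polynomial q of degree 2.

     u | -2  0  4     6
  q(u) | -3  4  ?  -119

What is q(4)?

The 3 known points determine the degree-2 polynomial uniquely.
Write q(u) = au^2 + bu + c. Substituting each data point gives a linear system:
  4a - 2b + c = -3
  c = 4
  36a + 6b + c = -119
Solving the system yields a = -3, b = -5/2, c = 4.
So q(u) = -3u^2 - (5/2)u + 4.
Then q(4) = -54.

-54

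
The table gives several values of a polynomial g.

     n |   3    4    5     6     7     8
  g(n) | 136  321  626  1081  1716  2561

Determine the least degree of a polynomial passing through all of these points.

Forward differences of the values at n = 3, 4, 5, 6, 7, 8:
  g  : 136  321  626  1081  1716  2561
  Δ  : 185  305  455  635  845
  Δ^2: 120  150  180  210
  Δ^3: 30  30  30
  Δ^4: 0  0
  Δ^5: 0
The third differences are constant (30) and nonzero, while all higher differences vanish, so the minimal degree is 3.

3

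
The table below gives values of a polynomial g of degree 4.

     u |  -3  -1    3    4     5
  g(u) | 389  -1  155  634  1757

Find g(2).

14

Write g(u) = au^4 + bu^3 + cu^2 + du + e. Substituting each data point gives a linear system:
  81a - 27b + 9c - 3d + e = 389
  a - b + c - d + e = -1
  81a + 27b + 9c + 3d + e = 155
  256a + 64b + 16c + 4d + e = 634
  625a + 125b + 25c + 5d + e = 1757
Solving the system yields a = 4, b = -5, c = -6, d = 6, e = 2.
So g(u) = 4u⁴ - 5u³ - 6u² + 6u + 2.
Then g(2) = 14.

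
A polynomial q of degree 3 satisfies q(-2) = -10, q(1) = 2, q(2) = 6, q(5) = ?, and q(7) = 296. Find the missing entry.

The 4 known points determine the degree-3 polynomial uniquely.
Write q(t) = at^3 + bt^2 + ct + d. Substituting each data point gives a linear system:
  -8a + 4b - 2c + d = -10
  a + b + c + d = 2
  8a + 4b + 2c + d = 6
  343a + 49b + 7c + d = 296
Solving the system yields a = 1, b = -1, c = 0, d = 2.
So q(t) = t^3 - t^2 + 2.
Then q(5) = 102.

102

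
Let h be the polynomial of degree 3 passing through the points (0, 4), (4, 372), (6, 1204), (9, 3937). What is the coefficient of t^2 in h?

Write h(t) = at^3 + bt^2 + ct + d. Substituting each data point gives a linear system:
  d = 4
  64a + 16b + 4c + d = 372
  216a + 36b + 6c + d = 1204
  729a + 81b + 9c + d = 3937
Solving the system yields a = 5, b = 4, c = -4, d = 4.
So h(t) = 5t^3 + 4t^2 - 4t + 4.
The coefficient of t^2 is 4.

4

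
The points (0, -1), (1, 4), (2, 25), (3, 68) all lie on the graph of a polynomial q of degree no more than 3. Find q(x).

Write q(x) = ax^3 + bx^2 + cx + d. Substituting each data point gives a linear system:
  d = -1
  a + b + c + d = 4
  8a + 4b + 2c + d = 25
  27a + 9b + 3c + d = 68
Solving the system yields a = 1, b = 5, c = -1, d = -1.
So q(x) = x^3 + 5x^2 - x - 1.
Check: q(3) = 68. ✓

q(x) = x^3 + 5x^2 - x - 1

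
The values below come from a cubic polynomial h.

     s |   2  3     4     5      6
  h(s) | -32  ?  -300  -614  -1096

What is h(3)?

On equispaced nodes a degree-3 polynomial has vanishing fourth forward difference, so
  h(2) - 4·h(3) + 6·h(4) - 4·h(5) + h(6) = 0.
Substituting the known values and solving for h(3):
  -4·h(3) = 472
  h(3) = -118.

-118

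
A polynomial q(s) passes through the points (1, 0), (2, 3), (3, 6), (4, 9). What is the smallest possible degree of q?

Forward differences of the values at s = 1, 2, 3, 4:
  q  : 0  3  6  9
  Δ  : 3  3  3
  Δ^2: 0  0
  Δ^3: 0
The first differences are constant (3) and nonzero, while all higher differences vanish, so the minimal degree is 1.

1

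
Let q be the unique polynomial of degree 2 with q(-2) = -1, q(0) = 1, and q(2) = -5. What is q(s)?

Write q(s) = as^2 + bs + c. Substituting each data point gives a linear system:
  4a - 2b + c = -1
  c = 1
  4a + 2b + c = -5
Solving the system yields a = -1, b = -1, c = 1.
So q(s) = -s² - s + 1.
Check: q(2) = -5. ✓

q(s) = -s^2 - s + 1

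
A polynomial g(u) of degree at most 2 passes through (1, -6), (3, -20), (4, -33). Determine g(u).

g(u) = -2u^2 + u - 5

Using the Lagrange interpolation formula with nodes 1, 3, 4:
  L_0(u) = (u - 3)(u - 4) / 6
  L_1(u) = (u - 1)(u - 4) / -2
  L_2(u) = (u - 1)(u - 3) / 3
Then g(u) = -6·L_0(u) - 20·L_1(u) - 33·L_2(u).
Expanding and collecting terms gives g(u) = -2u² + u - 5.
Check: g(3) = -20. ✓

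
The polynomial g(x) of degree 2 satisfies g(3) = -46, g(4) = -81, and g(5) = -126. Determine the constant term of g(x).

Write g(x) = ax^2 + bx + c. Substituting each data point gives a linear system:
  9a + 3b + c = -46
  16a + 4b + c = -81
  25a + 5b + c = -126
Solving the system yields a = -5, b = 0, c = -1.
So g(x) = -5x^2 - 1.
The constant term is -1.

-1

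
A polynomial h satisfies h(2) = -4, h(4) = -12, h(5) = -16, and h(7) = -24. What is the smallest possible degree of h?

Divided differences on the nodes 2, 4, 5, 7:
  order 0: -4  -12  -16  -24
  order 1: -4  -4  -4
  order 2: 0  0
  order 3: 0
The order-1 divided differences are all -4 (nonzero) and every higher order vanishes, so the data lies on a polynomial of degree exactly 1.

1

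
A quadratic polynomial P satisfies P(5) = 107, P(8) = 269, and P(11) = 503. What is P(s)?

P(s) = 4s^2 + 2s - 3

Using the Lagrange interpolation formula with nodes 5, 8, 11:
  L_0(s) = (s - 8)(s - 11) / 18
  L_1(s) = (s - 5)(s - 11) / -9
  L_2(s) = (s - 5)(s - 8) / 18
Then P(s) = 107·L_0(s) + 269·L_1(s) + 503·L_2(s).
Expanding and collecting terms gives P(s) = 4s^2 + 2s - 3.
Check: P(8) = 269. ✓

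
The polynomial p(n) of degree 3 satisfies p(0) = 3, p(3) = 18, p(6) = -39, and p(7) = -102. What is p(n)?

p(n) = -n^3 + 5n^2 - n + 3

Write p(n) = an^3 + bn^2 + cn + d. Substituting each data point gives a linear system:
  d = 3
  27a + 9b + 3c + d = 18
  216a + 36b + 6c + d = -39
  343a + 49b + 7c + d = -102
Solving the system yields a = -1, b = 5, c = -1, d = 3.
So p(n) = -n^3 + 5n^2 - n + 3.
Check: p(6) = -39. ✓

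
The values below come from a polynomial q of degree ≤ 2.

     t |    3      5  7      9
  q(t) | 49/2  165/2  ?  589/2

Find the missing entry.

The 3 known points determine the degree-2 polynomial uniquely.
Write q(t) = at^2 + bt + c. Substituting each data point gives a linear system:
  9a + 3b + c = 49/2
  25a + 5b + c = 165/2
  81a + 9b + c = 589/2
Solving the system yields a = 4, b = -3, c = -5/2.
So q(t) = 4t^2 - 3t - 5/2.
Then q(7) = 345/2.

345/2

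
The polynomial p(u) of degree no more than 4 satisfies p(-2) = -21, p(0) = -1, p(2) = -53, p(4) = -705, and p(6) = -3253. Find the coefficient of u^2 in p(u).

-1

Write p(u) = au^4 + bu^3 + cu^2 + du + e. Substituting each data point gives a linear system:
  16a - 8b + 4c - 2d + e = -21
  e = -1
  16a + 8b + 4c + 2d + e = -53
  256a + 64b + 16c + 4d + e = -705
  1296a + 216b + 36c + 6d + e = -3253
Solving the system yields a = -2, b = -3, c = -1, d = 4, e = -1.
So p(u) = -2u⁴ - 3u³ - u² + 4u - 1.
The coefficient of u^2 is -1.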